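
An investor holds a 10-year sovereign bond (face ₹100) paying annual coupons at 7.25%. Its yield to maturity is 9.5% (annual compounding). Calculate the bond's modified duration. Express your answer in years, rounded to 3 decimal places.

6.596 years

Periodic yield y = 0.095. First find Macaulay duration:
  t   CF        PV=CF/(1+0.095)^t    t·PV
  1         7.25         6.6210         6.6210
  2         7.25         6.0466        12.0932
  3         7.25         5.5220        16.5660
  4         7.25         5.0429        20.1717
  5         7.25         4.6054        23.0270
  6         7.25         4.2058        25.2351
  7         7.25         3.8410        26.8867
  8         7.25         3.5077        28.0618
  9         7.25         3.2034        28.8306
  10      107.25        43.2769       432.7690
  Σ                     85.8727       620.2619
P = 85.8727; Macaulay duration = 620.2619 / 85.8727 = 7.22304 years.
Modified duration = D_Mac / (1 + y) = 7.22304 / 1.095 = 6.59638 years.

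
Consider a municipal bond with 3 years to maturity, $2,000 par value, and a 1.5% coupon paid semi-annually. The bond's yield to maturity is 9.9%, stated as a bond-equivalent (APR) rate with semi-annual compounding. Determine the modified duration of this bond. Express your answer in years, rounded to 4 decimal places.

2.7975 years

Periodic yield y = 0.0495. First find Macaulay duration:
  t   CF        PV=CF/(1+0.0495)^t    t·PV
  1        15.00        14.2925        14.2925
  2        15.00        13.6184        27.2368
  3        15.00        12.9761        38.9283
  4        15.00        12.3641        49.4563
  5        15.00        11.7809        58.9046
  6     2,015.00     1,507.9273     9,047.5636
  Σ                  1,572.9593     9,236.3820
P = 1,572.9593; Macaulay duration = 9,236.3820 / 1,572.9593 = 5.87198 half-year periods = 2.93599 years.
Modified duration = D_Mac / (1 + y) = 2.93599 / 1.0495 = 2.79751 years.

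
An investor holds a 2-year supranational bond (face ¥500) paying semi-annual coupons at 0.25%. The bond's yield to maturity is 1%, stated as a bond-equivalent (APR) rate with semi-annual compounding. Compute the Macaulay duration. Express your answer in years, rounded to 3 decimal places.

Periodic yield y = 0.005. Discount each cash flow and weight by its period:
  t   CF        PV=CF/(1+0.005)^t    t·PV
  1        0.625         0.6219         0.6219
  2        0.625         0.6188         1.2376
  3        0.625         0.6157         1.8472
  4      500.625       490.7364     1,962.9457
  Σ                    492.5928     1,966.6523
Price P = Σ PV = 492.5928.
Macaulay duration = Σ(t·PV) / P = 1,966.6523 / 492.5928 = 3.99245 half-year periods.
In years: 3.99245 / 2 = 1.99623 years.

1.996 years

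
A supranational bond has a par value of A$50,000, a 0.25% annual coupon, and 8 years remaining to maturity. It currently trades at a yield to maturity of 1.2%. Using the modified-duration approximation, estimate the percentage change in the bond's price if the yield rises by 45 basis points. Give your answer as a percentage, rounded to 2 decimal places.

-3.52%

Periodic yield y = 0.012. Modified duration first:
  t   CF        PV=CF/(1+0.012)^t    t·PV
  1       125.00       123.5178       123.5178
  2       125.00       122.0531       244.1063
  3       125.00       120.6059       361.8176
  4       125.00       119.1758       476.7031
  5       125.00       117.7626       588.8131
  6       125.00       116.3662       698.1973
  7       125.00       114.9864       804.9047
  8    50,125.00    45,562.7875   364,502.2996
  Σ                 46,397.2553   367,800.3595
P = 46,397.2553; D_Mac = 7.92720 yrs; D_mod = 7.92720/(1+0.012) = 7.83320 yrs.
ΔP/P ≈ -D_mod · Δy = -7.83320 × (+0.0045) = -0.035249 = -3.5249%.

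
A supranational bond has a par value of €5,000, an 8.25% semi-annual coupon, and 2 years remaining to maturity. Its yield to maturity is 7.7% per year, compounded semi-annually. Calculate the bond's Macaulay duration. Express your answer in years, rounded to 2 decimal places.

Periodic yield y = 0.0385. Discount each cash flow and weight by its period:
  t   CF        PV=CF/(1+0.0385)^t    t·PV
  1       206.25       198.6038       198.6038
  2       206.25       191.2410       382.4820
  3       206.25       184.1512       552.4535
  4     5,206.25     4,476.0921    17,904.3685
  Σ                  5,050.0880    19,037.9076
Price P = Σ PV = 5,050.0880.
Macaulay duration = Σ(t·PV) / P = 19,037.9076 / 5,050.0880 = 3.76982 half-year periods.
In years: 3.76982 / 2 = 1.88491 years.

1.88 years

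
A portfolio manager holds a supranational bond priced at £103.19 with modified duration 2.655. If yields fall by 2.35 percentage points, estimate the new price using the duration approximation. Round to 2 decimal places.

£109.63

Duration approximation: ΔP/P ≈ -D_mod · Δy = -2.655 × (-0.0235) = +0.0623925.
New price ≈ 103.19 × (1 + 0.0623925) = 109.628282075.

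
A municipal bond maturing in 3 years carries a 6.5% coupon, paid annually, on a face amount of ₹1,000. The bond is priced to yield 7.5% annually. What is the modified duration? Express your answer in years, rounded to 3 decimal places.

2.621 years

Periodic yield y = 0.075. First find Macaulay duration:
  t   CF        PV=CF/(1+0.075)^t    t·PV
  1        65.00        60.4651        60.4651
  2        65.00        56.2466       112.4932
  3     1,065.00       857.2830     2,571.8490
  Σ                    973.9947     2,744.8074
P = 973.9947; Macaulay duration = 2,744.8074 / 973.9947 = 2.81809 years.
Modified duration = D_Mac / (1 + y) = 2.81809 / 1.075 = 2.62148 years.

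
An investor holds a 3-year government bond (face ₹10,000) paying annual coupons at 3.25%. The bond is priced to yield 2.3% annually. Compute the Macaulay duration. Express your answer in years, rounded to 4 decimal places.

2.9079 years

Periodic yield y = 0.023. Discount each cash flow and weight by its year:
  t   CF        PV=CF/(1+0.023)^t    t·PV
  1       325.00       317.6931       317.6931
  2       325.00       310.5504       621.1008
  3    10,325.00     9,644.1323    28,932.3969
  Σ                 10,272.3758    29,871.1907
Price P = Σ PV = 10,272.3758.
Macaulay duration = Σ(t·PV) / P = 29,871.1907 / 10,272.3758 = 2.90791 years.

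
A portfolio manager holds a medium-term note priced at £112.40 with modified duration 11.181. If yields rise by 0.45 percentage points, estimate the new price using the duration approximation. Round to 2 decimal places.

Duration approximation: ΔP/P ≈ -D_mod · Δy = -11.181 × (+0.0045) = -0.0503145.
New price ≈ 112.40 × (1 - 0.0503145) = 106.7446502.

£106.74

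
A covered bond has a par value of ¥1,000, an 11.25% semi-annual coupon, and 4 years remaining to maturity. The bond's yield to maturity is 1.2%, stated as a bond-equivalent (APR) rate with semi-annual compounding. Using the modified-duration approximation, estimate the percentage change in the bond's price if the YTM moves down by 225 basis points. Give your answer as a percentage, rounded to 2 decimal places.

+7.70%

Periodic yield y = 0.006. Modified duration first:
  t   CF        PV=CF/(1+0.006)^t    t·PV
  1        56.25        55.9145        55.9145
  2        56.25        55.5810       111.1621
  3        56.25        55.2495       165.7486
  4        56.25        54.9200       219.6800
  5        56.25        54.5925       272.9623
  6        56.25        54.2669       325.6011
  7        56.25        53.9432       377.6024
  8     1,056.25     1,006.8920     8,055.1357
  Σ                  1,391.3595     9,583.8067
P = 1,391.3595; D_Mac = 6.88809 half-year periods = 3.44404 yrs; D_mod = 3.44404/(1+0.006) = 3.42350 yrs.
ΔP/P ≈ -D_mod · Δy = -3.42350 × (-0.0225) = +0.077029 = +7.7029%.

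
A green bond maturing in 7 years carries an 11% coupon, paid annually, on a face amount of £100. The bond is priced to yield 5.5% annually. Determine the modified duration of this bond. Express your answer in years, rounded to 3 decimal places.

5.184 years

Periodic yield y = 0.055. First find Macaulay duration:
  t   CF        PV=CF/(1+0.055)^t    t·PV
  1        11.00        10.4265        10.4265
  2        11.00         9.8830        19.7660
  3        11.00         9.3678        28.1033
  4        11.00         8.8794        35.5175
  5        11.00         8.4165        42.0824
  6        11.00         7.9777        47.8662
  7       111.00        76.3055       534.1384
  Σ                    131.2563       717.9003
P = 131.2563; Macaulay duration = 717.9003 / 131.2563 = 5.46945 years.
Modified duration = D_Mac / (1 + y) = 5.46945 / 1.055 = 5.18432 years.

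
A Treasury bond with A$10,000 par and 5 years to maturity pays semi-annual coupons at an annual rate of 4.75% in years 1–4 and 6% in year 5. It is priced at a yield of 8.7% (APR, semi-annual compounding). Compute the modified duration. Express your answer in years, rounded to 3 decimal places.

Periodic yield y = 0.0435. First find Macaulay duration:
  t   CF        PV=CF/(1+0.0435)^t    t·PV
  1       237.50       227.5994       227.5994
  2       237.50       218.1116       436.2231
  3       237.50       209.0192       627.0577
  4       237.50       200.3059       801.2237
  5       237.50       191.9558       959.7792
  6       237.50       183.9539     1,103.7231
  7       237.50       176.2854     1,233.9981
  8       237.50       168.9367     1,351.4935
  9       300.00       204.4981     1,840.4825
  10   10,300.00     6,728.4138    67,284.1377
  Σ                  8,509.0798    75,865.7181
P = 8,509.0798; Macaulay duration = 75,865.7181 / 8,509.0798 = 8.91585 half-year periods = 4.45793 years.
Modified duration = D_Mac / (1 + y) = 4.45793 / 1.0435 = 4.27209 years.

4.272 years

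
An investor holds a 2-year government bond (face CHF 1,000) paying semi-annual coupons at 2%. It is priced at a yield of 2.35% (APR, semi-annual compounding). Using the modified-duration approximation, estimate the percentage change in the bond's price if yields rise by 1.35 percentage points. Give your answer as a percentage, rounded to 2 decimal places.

-2.63%

Periodic yield y = 0.01175. Modified duration first:
  t   CF        PV=CF/(1+0.01175)^t    t·PV
  1        10.00         9.8839         9.8839
  2        10.00         9.7691        19.5382
  3        10.00         9.6556        28.9669
  4     1,010.00       963.8923     3,855.5693
  Σ                    993.2009     3,913.9582
P = 993.2009; D_Mac = 3.94075 half-year periods = 1.97038 yrs; D_mod = 1.97038/(1+0.01175) = 1.94749 yrs.
ΔP/P ≈ -D_mod · Δy = -1.94749 × (+0.0135) = -0.026291 = -2.6291%.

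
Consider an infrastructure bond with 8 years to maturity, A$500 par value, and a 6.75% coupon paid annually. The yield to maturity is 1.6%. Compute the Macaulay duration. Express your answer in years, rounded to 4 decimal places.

6.6973 years

Periodic yield y = 0.016. Discount each cash flow and weight by its year:
  t   CF        PV=CF/(1+0.016)^t    t·PV
  1        33.75        33.2185        33.2185
  2        33.75        32.6954        65.3908
  3        33.75        32.1805        96.5415
  4        33.75        31.6737       126.6948
  5        33.75        31.1749       155.8746
  6        33.75        30.6840       184.1038
  7        33.75        30.2008       211.4053
  8       533.75       470.0978     3,760.7824
  Σ                    691.9255     4,634.0117
Price P = Σ PV = 691.9255.
Macaulay duration = Σ(t·PV) / P = 4,634.0117 / 691.9255 = 6.69727 years.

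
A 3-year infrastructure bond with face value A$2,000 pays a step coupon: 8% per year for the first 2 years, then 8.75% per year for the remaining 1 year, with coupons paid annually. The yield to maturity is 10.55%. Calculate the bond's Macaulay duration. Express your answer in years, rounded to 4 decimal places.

Periodic yield y = 0.1055. Discount each cash flow and weight by its year:
  t   CF        PV=CF/(1+0.1055)^t    t·PV
  1       160.00       144.7309       144.7309
  2       160.00       130.9189       261.8379
  3     2,175.00     1,609.8411     4,829.5234
  Σ                  1,885.4910     5,236.0922
Price P = Σ PV = 1,885.4910.
Macaulay duration = Σ(t·PV) / P = 5,236.0922 / 1,885.4910 = 2.77704 years.

2.7770 years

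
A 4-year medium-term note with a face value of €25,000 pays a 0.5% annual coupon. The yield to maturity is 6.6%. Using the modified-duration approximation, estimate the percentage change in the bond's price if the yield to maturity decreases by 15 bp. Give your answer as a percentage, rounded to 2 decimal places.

+0.56%

Periodic yield y = 0.066. Modified duration first:
  t   CF        PV=CF/(1+0.066)^t    t·PV
  1       125.00       117.2608       117.2608
  2       125.00       110.0007       220.0015
  3       125.00       103.1902       309.5706
  4    25,125.00    19,457.0615    77,828.2460
  Σ                 19,787.5132    78,475.0788
P = 19,787.5132; D_Mac = 3.96589 yrs; D_mod = 3.96589/(1+0.066) = 3.72035 yrs.
ΔP/P ≈ -D_mod · Δy = -3.72035 × (-0.0015) = +0.005581 = +0.5581%.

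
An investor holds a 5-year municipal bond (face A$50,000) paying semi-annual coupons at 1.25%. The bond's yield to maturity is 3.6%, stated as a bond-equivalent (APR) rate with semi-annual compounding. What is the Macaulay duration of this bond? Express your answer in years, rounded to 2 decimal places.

Periodic yield y = 0.018. Discount each cash flow and weight by its period:
  t   CF        PV=CF/(1+0.018)^t    t·PV
  1       312.50       306.9745       306.9745
  2       312.50       301.5466       603.0932
  3       312.50       296.2148       888.6443
  4       312.50       290.9772     1,163.9087
  5       312.50       285.8322     1,429.1609
  6       312.50       280.7782     1,684.6691
  7       312.50       275.8135     1,930.6948
  8       312.50       270.9367     2,167.4934
  9       312.50       266.1460     2,395.3144
  10   50,312.50    42,091.8600   420,918.6005
  Σ                 44,667.0797   433,488.5537
Price P = Σ PV = 44,667.0797.
Macaulay duration = Σ(t·PV) / P = 433,488.5537 / 44,667.0797 = 9.70488 half-year periods.
In years: 9.70488 / 2 = 4.85244 years.

4.85 years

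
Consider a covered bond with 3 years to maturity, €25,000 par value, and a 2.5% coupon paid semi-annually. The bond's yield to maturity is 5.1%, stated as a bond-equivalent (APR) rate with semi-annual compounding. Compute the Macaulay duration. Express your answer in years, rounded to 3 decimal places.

Periodic yield y = 0.0255. Discount each cash flow and weight by its period:
  t   CF        PV=CF/(1+0.0255)^t    t·PV
  1       312.50       304.7294       304.7294
  2       312.50       297.1520       594.3040
  3       312.50       289.7631       869.2892
  4       312.50       282.5578     1,130.2314
  5       312.50       275.5318     1,377.6589
  6    25,312.50    21,763.1148   130,578.6886
  Σ                 23,212.8489   134,854.9015
Price P = Σ PV = 23,212.8489.
Macaulay duration = Σ(t·PV) / P = 134,854.9015 / 23,212.8489 = 5.80949 half-year periods.
In years: 5.80949 / 2 = 2.90475 years.

2.905 years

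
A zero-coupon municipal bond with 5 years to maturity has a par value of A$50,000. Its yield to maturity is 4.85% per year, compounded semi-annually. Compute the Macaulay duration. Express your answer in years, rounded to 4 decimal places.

A zero-coupon bond has a single cash flow at maturity, so its Macaulay duration equals its maturity: 5 years.
(Equivalently: 10 semi-annual periods ÷ 2 = 5 years.)

5.0000 years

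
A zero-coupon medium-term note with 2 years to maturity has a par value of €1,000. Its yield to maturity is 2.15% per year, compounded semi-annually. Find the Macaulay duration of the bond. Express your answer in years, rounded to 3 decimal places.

A zero-coupon bond has a single cash flow at maturity, so its Macaulay duration equals its maturity: 2 years.
(Equivalently: 4 semi-annual periods ÷ 2 = 2 years.)

2.000 years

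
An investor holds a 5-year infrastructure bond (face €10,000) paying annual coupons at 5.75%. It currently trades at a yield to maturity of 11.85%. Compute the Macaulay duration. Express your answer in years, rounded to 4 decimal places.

Periodic yield y = 0.1185. Discount each cash flow and weight by its year:
  t   CF        PV=CF/(1+0.1185)^t    t·PV
  1       575.00       514.0814       514.0814
  2       575.00       459.6168       919.2335
  3       575.00       410.9225     1,232.7674
  4       575.00       367.3871     1,469.5484
  5    10,575.00     6,040.8831    30,204.4157
  Σ                  7,792.8908    34,340.0463
Price P = Σ PV = 7,792.8908.
Macaulay duration = Σ(t·PV) / P = 34,340.0463 / 7,792.8908 = 4.40659 years.

4.4066 years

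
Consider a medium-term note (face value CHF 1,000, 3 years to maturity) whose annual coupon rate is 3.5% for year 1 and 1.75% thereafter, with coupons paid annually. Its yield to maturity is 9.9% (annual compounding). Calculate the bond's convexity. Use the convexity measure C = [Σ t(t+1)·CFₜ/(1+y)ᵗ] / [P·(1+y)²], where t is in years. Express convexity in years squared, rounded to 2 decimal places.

9.52

With y = 0.099:
  t   CF        PV=CF/(1+0.099)^t    t·PV        t(t+1)·PV
  1        35.00        31.8471        31.8471          63.6943
  2        17.50        14.4891        28.9783          86.9349
  3     1,017.50       766.5515     2,299.6545       9,198.6181
  Σ                    812.8878     2,360.4799       9,349.2472
P = 812.8878.
Convexity = Σ t(t+1)·PV / [P·(1+y)²] = 9,349.2472 / (812.8878 × 1.207801) = 9.52249.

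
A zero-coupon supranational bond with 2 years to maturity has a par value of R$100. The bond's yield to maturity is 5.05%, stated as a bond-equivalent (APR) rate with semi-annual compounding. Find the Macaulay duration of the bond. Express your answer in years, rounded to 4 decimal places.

2.0000 years

A zero-coupon bond has a single cash flow at maturity, so its Macaulay duration equals its maturity: 2 years.
(Equivalently: 4 semi-annual periods ÷ 2 = 2 years.)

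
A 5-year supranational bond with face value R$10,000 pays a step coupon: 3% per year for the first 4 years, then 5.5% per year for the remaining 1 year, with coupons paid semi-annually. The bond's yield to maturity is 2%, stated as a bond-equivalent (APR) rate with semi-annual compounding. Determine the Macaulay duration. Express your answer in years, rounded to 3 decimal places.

Periodic yield y = 0.01. Discount each cash flow and weight by its period:
  t   CF        PV=CF/(1+0.01)^t    t·PV
  1       150.00       148.5149       148.5149
  2       150.00       147.0444       294.0888
  3       150.00       145.5885       436.7656
  4       150.00       144.1471       576.5882
  5       150.00       142.7199       713.5993
  6       150.00       141.3068       847.8407
  7       150.00       139.9077       979.3540
  8       150.00       138.5225     1,108.1799
  9       275.00       251.4435     2,262.9911
  10   10,275.00     9,301.8235    93,018.2346
  Σ                 10,701.0186   100,386.1569
Price P = Σ PV = 10,701.0186.
Macaulay duration = Σ(t·PV) / P = 100,386.1569 / 10,701.0186 = 9.38099 half-year periods.
In years: 9.38099 / 2 = 4.69050 years.

4.690 years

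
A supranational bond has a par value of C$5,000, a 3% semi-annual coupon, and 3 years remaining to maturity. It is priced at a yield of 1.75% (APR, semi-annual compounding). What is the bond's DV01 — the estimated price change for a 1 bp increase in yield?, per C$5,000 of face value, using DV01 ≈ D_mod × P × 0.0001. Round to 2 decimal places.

C$1.49

Periodic yield y = 0.00875.
  t   CF        PV=CF/(1+0.00875)^t    t·PV
  1        75.00        74.3494        74.3494
  2        75.00        73.7045       147.4091
  3        75.00        73.0652       219.1956
  4        75.00        72.4314       289.7257
  5        75.00        71.8032       359.0158
  6     5,075.00     4,816.5354    28,899.2126
  Σ                  5,181.8892    29,988.9083
P = 5,181.8892; D_Mac = 5.78725 half-year periods = 2.89363 yrs; D_mod = 2.86853 yrs.
DV01 ≈ 2.86853 × 5,181.8892 × 0.0001 = 1.486439.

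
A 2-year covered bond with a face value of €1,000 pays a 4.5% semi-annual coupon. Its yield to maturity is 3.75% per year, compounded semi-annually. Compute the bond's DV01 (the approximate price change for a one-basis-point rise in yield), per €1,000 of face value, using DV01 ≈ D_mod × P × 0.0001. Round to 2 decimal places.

Periodic yield y = 0.01875.
  t   CF        PV=CF/(1+0.01875)^t    t·PV
  1        22.50        22.0859        22.0859
  2        22.50        21.6794        43.3588
  3        22.50        21.2804        63.8412
  4     1,022.50       949.2767     3,797.1069
  Σ                  1,014.3224     3,926.3927
P = 1,014.3224; D_Mac = 3.87095 half-year periods = 1.93548 yrs; D_mod = 1.89985 yrs.
DV01 ≈ 1.89985 × 1,014.3224 × 0.0001 = 0.192706.

€0.19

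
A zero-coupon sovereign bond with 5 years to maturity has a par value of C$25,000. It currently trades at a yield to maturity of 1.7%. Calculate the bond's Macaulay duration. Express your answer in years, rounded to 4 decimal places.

5.0000 years

A zero-coupon bond has a single cash flow at maturity, so its Macaulay duration equals its maturity: 5 years.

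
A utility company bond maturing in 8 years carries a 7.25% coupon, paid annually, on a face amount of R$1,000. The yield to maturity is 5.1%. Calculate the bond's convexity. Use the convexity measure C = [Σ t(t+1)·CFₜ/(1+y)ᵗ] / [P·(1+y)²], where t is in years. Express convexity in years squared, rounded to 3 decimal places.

48.637

With y = 0.051:
  t   CF        PV=CF/(1+0.051)^t    t·PV        t(t+1)·PV
  1        72.50        68.9819        68.9819         137.9638
  2        72.50        65.6346       131.2691         393.8074
  3        72.50        62.4496       187.3489         749.3955
  4        72.50        59.4192       237.6770       1,188.3849
  5        72.50        56.5359       282.6796       1,696.0775
  6        72.50        53.7925       322.7550       2,259.2849
  7        72.50        51.1822       358.2754       2,866.2035
  8     1,072.50       720.4031     5,763.2248      51,869.0232
  Σ                  1,138.3991     7,352.2117      61,160.1407
P = 1,138.3991.
Convexity = Σ t(t+1)·PV / [P·(1+y)²] = 61,160.1407 / (1,138.3991 × 1.104601) = 48.63719.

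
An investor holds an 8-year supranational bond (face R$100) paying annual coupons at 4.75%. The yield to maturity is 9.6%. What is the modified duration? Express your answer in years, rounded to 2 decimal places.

6.03 years

Periodic yield y = 0.096. First find Macaulay duration:
  t   CF        PV=CF/(1+0.096)^t    t·PV
  1         4.75         4.3339         4.3339
  2         4.75         3.9543         7.9087
  3         4.75         3.6080        10.8239
  4         4.75         3.2919        13.1677
  5         4.75         3.0036        15.0180
  6         4.75         2.7405        16.4430
  7         4.75         2.5005        17.5032
  8       104.75        50.3118       402.4942
  Σ                     73.7445       487.6926
P = 73.7445; Macaulay duration = 487.6926 / 73.7445 = 6.61327 years.
Modified duration = D_Mac / (1 + y) = 6.61327 / 1.096 = 6.03401 years.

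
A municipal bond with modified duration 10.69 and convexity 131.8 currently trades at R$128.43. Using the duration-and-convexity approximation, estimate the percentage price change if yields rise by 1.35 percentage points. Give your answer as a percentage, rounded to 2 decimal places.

-13.23%

Duration effect: -D_mod·Δy = -10.69 × (+0.0135) = -0.144315
Convexity effect: ½·C·(Δy)² = 0.5 × 131.8 × (0.0135)² = +0.012010275
ΔP/P ≈ -0.144315 + 0.012010275 = -0.132304725
= -13.2304725%.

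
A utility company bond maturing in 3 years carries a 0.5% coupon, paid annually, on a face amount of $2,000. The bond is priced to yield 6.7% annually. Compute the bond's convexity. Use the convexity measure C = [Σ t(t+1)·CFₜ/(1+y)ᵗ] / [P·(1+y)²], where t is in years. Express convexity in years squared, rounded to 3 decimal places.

10.463

With y = 0.067:
  t   CF        PV=CF/(1+0.067)^t    t·PV        t(t+1)·PV
  1        10.00         9.3721         9.3721          18.7441
  2        10.00         8.7836        17.5671          52.7014
  3     2,010.00     1,654.6373     4,963.9118      19,855.6471
  Σ                  1,672.7929     4,990.8510      19,927.0927
P = 1,672.7929.
Convexity = Σ t(t+1)·PV / [P·(1+y)²] = 19,927.0927 / (1,672.7929 × 1.138489) = 10.46340.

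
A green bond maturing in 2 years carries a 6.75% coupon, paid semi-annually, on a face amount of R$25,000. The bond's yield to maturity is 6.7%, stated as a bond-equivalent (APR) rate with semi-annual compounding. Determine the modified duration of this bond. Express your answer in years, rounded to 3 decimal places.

Periodic yield y = 0.0335. First find Macaulay duration:
  t   CF        PV=CF/(1+0.0335)^t    t·PV
  1       843.75       816.4006       816.4006
  2       843.75       789.9377     1,579.8753
  3       843.75       764.3325     2,292.9976
  4    25,843.75    22,652.3679    90,609.4718
  Σ                 25,023.0387    95,298.7453
P = 25,023.0387; Macaulay duration = 95,298.7453 / 25,023.0387 = 3.80844 half-year periods = 1.90422 years.
Modified duration = D_Mac / (1 + y) = 1.90422 / 1.0335 = 1.84250 years.

1.842 years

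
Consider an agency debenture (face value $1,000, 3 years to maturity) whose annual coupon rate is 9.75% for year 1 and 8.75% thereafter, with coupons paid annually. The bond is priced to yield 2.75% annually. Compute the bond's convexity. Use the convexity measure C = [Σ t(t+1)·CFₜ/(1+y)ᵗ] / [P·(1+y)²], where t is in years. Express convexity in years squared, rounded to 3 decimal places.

With y = 0.0275:
  t   CF        PV=CF/(1+0.0275)^t    t·PV        t(t+1)·PV
  1        97.50        94.8905        94.8905         189.7810
  2        87.50        82.8790       165.7580         497.2739
  3     1,087.50     1,002.4986     3,007.4958      12,029.9832
  Σ                  1,180.2681     3,268.1443      12,717.0381
P = 1,180.2681.
Convexity = Σ t(t+1)·PV / [P·(1+y)²] = 12,717.0381 / (1,180.2681 × 1.055756) = 10.20567.

10.206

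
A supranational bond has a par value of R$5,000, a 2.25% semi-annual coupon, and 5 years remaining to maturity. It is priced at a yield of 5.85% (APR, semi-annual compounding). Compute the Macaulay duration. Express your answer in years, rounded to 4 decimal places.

Periodic yield y = 0.02925. Discount each cash flow and weight by its period:
  t   CF        PV=CF/(1+0.02925)^t    t·PV
  1        56.25        54.6514        54.6514
  2        56.25        53.0983       106.1966
  3        56.25        51.5893       154.7680
  4        56.25        50.1232       200.4929
  5        56.25        48.6988       243.4939
  6        56.25        47.3148       283.8890
  7        56.25        45.9702       321.7914
  8        56.25        44.6638       357.3103
  9        56.25        43.3945       390.5505
  10    5,056.25     3,789.8305    37,898.3046
  Σ                  4,229.3349    40,011.4487
Price P = Σ PV = 4,229.3349.
Macaulay duration = Σ(t·PV) / P = 40,011.4487 / 4,229.3349 = 9.46046 half-year periods.
In years: 9.46046 / 2 = 4.73023 years.

4.7302 years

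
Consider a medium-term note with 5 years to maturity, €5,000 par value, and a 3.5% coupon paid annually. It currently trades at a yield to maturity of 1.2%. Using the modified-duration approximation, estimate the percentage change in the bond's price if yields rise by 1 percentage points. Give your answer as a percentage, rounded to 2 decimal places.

-4.64%

Periodic yield y = 0.012. Modified duration first:
  t   CF        PV=CF/(1+0.012)^t    t·PV
  1       175.00       172.9249       172.9249
  2       175.00       170.8744       341.7488
  3       175.00       168.8482       506.5447
  4       175.00       166.8461       667.3843
  5     5,175.00     4,875.3724    24,376.8618
  Σ                  5,554.8660    26,065.4646
P = 5,554.8660; D_Mac = 4.69237 yrs; D_mod = 4.69237/(1+0.012) = 4.63673 yrs.
ΔP/P ≈ -D_mod · Δy = -4.63673 × (+0.01) = -0.046367 = -4.6367%.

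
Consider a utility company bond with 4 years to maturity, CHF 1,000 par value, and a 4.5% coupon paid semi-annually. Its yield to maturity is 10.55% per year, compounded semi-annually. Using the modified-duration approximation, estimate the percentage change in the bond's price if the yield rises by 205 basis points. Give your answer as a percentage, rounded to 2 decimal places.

Periodic yield y = 0.05275. Modified duration first:
  t   CF        PV=CF/(1+0.05275)^t    t·PV
  1        22.50        21.3726        21.3726
  2        22.50        20.3017        40.6034
  3        22.50        19.2844        57.8533
  4        22.50        18.3181        73.2726
  5        22.50        17.4003        87.0014
  6        22.50        16.5284        99.1704
  7        22.50        15.7002       109.9015
  8     1,022.50       677.7372     5,421.8975
  Σ                    806.6429     5,911.0727
P = 806.6429; D_Mac = 7.32799 half-year periods = 3.66400 yrs; D_mod = 3.66400/(1+0.05275) = 3.48040 yrs.
ΔP/P ≈ -D_mod · Δy = -3.48040 × (+0.0205) = -0.071348 = -7.1348%.

-7.13%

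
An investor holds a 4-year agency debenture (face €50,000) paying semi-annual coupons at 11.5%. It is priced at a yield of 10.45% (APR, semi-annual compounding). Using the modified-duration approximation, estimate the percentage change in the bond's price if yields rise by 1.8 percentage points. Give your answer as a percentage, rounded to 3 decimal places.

Periodic yield y = 0.05225. Modified duration first:
  t   CF        PV=CF/(1+0.05225)^t    t·PV
  1     2,875.00     2,732.2404     2,732.2404
  2     2,875.00     2,596.5697     5,193.1393
  3     2,875.00     2,467.6357     7,402.9071
  4     2,875.00     2,345.1040     9,380.4161
  5     2,875.00     2,228.6567    11,143.2835
  6     2,875.00     2,117.9916    12,707.9499
  7     2,875.00     2,012.8217    14,089.7520
  8    52,875.00    35,180.2487   281,441.9894
  Σ                 51,681.2686   344,091.6778
P = 51,681.2686; D_Mac = 6.65796 half-year periods = 3.32898 yrs; D_mod = 3.32898/(1+0.05225) = 3.16368 yrs.
ΔP/P ≈ -D_mod · Δy = -3.16368 × (+0.018) = -0.056946 = -5.6946%.

-5.695%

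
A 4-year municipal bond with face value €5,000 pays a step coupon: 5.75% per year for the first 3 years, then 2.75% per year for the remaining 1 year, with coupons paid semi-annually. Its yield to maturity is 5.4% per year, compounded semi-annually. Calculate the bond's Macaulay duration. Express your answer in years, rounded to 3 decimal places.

Periodic yield y = 0.027. Discount each cash flow and weight by its period:
  t   CF        PV=CF/(1+0.027)^t    t·PV
  1       143.75       139.9708       139.9708
  2       143.75       136.2909       272.5819
  3       143.75       132.7078       398.1235
  4       143.75       129.2189       516.8756
  5       143.75       125.8217       629.1086
  6       143.75       122.5139       735.0831
  7        68.75        57.0531       399.3720
  8     5,068.75     4,095.7866    32,766.2929
  Σ                  4,939.3638    35,857.4085
Price P = Σ PV = 4,939.3638.
Macaulay duration = Σ(t·PV) / P = 35,857.4085 / 4,939.3638 = 7.25952 half-year periods.
In years: 7.25952 / 2 = 3.62976 years.

3.630 years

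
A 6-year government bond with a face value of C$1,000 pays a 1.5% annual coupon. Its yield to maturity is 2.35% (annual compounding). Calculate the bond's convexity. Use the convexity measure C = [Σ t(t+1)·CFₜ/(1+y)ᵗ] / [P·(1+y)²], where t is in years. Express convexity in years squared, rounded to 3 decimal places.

With y = 0.0235:
  t   CF        PV=CF/(1+0.0235)^t    t·PV        t(t+1)·PV
  1        15.00        14.6556        14.6556          29.3112
  2        15.00        14.3191        28.6382          85.9146
  3        15.00        13.9903        41.9710         167.8839
  4        15.00        13.6691        54.6764         273.3820
  5        15.00        13.3553        66.7763         400.6575
  6     1,015.00       882.9558     5,297.7348      37,084.1433
  Σ                    952.9452     5,504.4522      38,041.2924
P = 952.9452.
Convexity = Σ t(t+1)·PV / [P·(1+y)²] = 38,041.2924 / (952.9452 × 1.047552) = 38.10761.

38.108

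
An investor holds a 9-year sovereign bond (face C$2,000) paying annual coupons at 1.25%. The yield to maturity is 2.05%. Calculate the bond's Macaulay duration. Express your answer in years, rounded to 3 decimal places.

Periodic yield y = 0.0205. Discount each cash flow and weight by its year:
  t   CF        PV=CF/(1+0.0205)^t    t·PV
  1        25.00        24.4978        24.4978
  2        25.00        24.0057        48.0114
  3        25.00        23.5234        70.5703
  4        25.00        23.0509        92.2036
  5        25.00        22.5879       112.9393
  6        25.00        22.1341       132.8046
  7        25.00        21.6895       151.8263
  8        25.00        21.2538       170.0301
  9     2,025.00     1,686.9723    15,182.7505
  Σ                  1,869.7153    15,985.6340
Price P = Σ PV = 1,869.7153.
Macaulay duration = Σ(t·PV) / P = 15,985.6340 / 1,869.7153 = 8.54977 years.

8.550 years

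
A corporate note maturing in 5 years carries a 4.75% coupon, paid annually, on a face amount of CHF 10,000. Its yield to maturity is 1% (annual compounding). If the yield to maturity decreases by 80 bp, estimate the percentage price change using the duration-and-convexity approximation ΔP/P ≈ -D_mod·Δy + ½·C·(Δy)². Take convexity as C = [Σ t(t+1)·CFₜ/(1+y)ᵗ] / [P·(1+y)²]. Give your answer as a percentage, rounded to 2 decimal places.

With y = 0.01:
  t   CF        PV=CF/(1+0.01)^t    t·PV        t(t+1)·PV
  1       475.00       470.2970       470.2970         940.5941
  2       475.00       465.6406       931.2812       2,793.8437
  3       475.00       461.0303     1,383.0910       5,532.3638
  4       475.00       456.4657     1,825.8627       9,129.3133
  5    10,475.00     9,966.6031    49,833.0154     298,998.0923
  Σ                 11,820.0367    54,443.5473     317,394.2072
P = 11,820.0367; D_Mac = 4.60604 yrs; D_mod = 4.56043 yrs; C = 26.32312.
Duration effect: -4.56043 × (-0.008) = +0.036483
Convexity effect: 0.5 × 26.32312 × (-0.008)² = +0.0008423
ΔP/P ≈ +0.036483 + 0.0008423 = +0.037326 = +3.7326%.

+3.73%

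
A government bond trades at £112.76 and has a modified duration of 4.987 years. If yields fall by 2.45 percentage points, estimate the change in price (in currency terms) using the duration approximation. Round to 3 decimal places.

+£13.777

Duration approximation: ΔP/P ≈ -D_mod · Δy = -4.987 × (-0.0245) = +0.1221815.
ΔP ≈ 112.76 × (+0.1221815) = +13.77718594.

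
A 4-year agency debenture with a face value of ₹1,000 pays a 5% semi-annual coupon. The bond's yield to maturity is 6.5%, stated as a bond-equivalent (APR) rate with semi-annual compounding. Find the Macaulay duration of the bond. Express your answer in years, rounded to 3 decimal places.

Periodic yield y = 0.0325. Discount each cash flow and weight by its period:
  t   CF        PV=CF/(1+0.0325)^t    t·PV
  1        25.00        24.2131        24.2131
  2        25.00        23.4509        46.9018
  3        25.00        22.7128        68.1383
  4        25.00        21.9978        87.9913
  5        25.00        21.3054       106.5270
  6        25.00        20.6348       123.8086
  7        25.00        19.9853       139.8968
  8     1,025.00       793.6031     6,348.8252
  Σ                    947.9031     6,946.3021
Price P = Σ PV = 947.9031.
Macaulay duration = Σ(t·PV) / P = 6,946.3021 / 947.9031 = 7.32807 half-year periods.
In years: 7.32807 / 2 = 3.66404 years.

3.664 years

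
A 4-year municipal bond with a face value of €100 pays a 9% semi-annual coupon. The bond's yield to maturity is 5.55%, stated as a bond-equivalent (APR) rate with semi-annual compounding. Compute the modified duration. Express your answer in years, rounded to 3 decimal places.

3.388 years

Periodic yield y = 0.02775. First find Macaulay duration:
  t   CF        PV=CF/(1+0.02775)^t    t·PV
  1         4.50         4.3785         4.3785
  2         4.50         4.2603         8.5205
  3         4.50         4.1452        12.4357
  4         4.50         4.0333        16.1333
  5         4.50         3.9244        19.6221
  6         4.50         3.8185        22.9107
  7         4.50         3.7154        26.0075
  8       104.50        83.9492       671.5934
  Σ                    112.2247       781.6017
P = 112.2247; Macaulay duration = 781.6017 / 112.2247 = 6.96461 half-year periods = 3.48231 years.
Modified duration = D_Mac / (1 + y) = 3.48231 / 1.02775 = 3.38828 years.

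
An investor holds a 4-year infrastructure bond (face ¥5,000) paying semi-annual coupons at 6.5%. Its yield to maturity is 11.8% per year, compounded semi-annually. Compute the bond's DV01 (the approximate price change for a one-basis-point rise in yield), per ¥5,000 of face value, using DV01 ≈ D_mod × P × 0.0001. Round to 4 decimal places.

¥1.3948

Periodic yield y = 0.059.
  t   CF        PV=CF/(1+0.059)^t    t·PV
  1       162.50       153.4466       153.4466
  2       162.50       144.8977       289.7954
  3       162.50       136.8250       410.4750
  4       162.50       129.2021       516.8083
  5       162.50       122.0039       610.0193
  6       162.50       115.2067       691.2400
  7       162.50       108.7882       761.5171
  8     5,162.50     3,263.5659    26,108.5270
  Σ                  4,173.9360    29,541.8288
P = 4,173.9360; D_Mac = 7.07769 half-year periods = 3.53885 yrs; D_mod = 3.34169 yrs.
DV01 ≈ 3.34169 × 4,173.9360 × 0.0001 = 1.394798.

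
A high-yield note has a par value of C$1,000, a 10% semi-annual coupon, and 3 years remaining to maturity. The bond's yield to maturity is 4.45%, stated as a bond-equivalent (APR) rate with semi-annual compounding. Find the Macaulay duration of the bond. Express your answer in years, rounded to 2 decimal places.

2.69 years

Periodic yield y = 0.02225. Discount each cash flow and weight by its period:
  t   CF        PV=CF/(1+0.02225)^t    t·PV
  1        50.00        48.9117        48.9117
  2        50.00        47.8471        95.6942
  3        50.00        46.8057       140.4171
  4        50.00        45.7869       183.1477
  5        50.00        44.7903       223.9517
  6     1,050.00       920.1245     5,520.7469
  Σ                  1,154.2663     6,212.8693
Price P = Σ PV = 1,154.2663.
Macaulay duration = Σ(t·PV) / P = 6,212.8693 / 1,154.2663 = 5.38253 half-year periods.
In years: 5.38253 / 2 = 2.69126 years.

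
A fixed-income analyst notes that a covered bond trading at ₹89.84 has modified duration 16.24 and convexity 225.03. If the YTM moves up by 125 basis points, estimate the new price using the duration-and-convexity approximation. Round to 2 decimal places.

₹73.18

Duration effect: -D_mod·Δy = -16.24 × (+0.0125) = -0.203000
Convexity effect: ½·C·(Δy)² = 0.5 × 225.03 × (0.0125)² = +0.01758046875
ΔP/P ≈ -0.203000 + 0.01758046875 = -0.18541953125
New price ≈ 89.84 × (1 - 0.18541953125) = 73.1819093125.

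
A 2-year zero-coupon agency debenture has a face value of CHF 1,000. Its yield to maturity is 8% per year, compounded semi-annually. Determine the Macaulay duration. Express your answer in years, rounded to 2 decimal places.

2.00 years

A zero-coupon bond has a single cash flow at maturity, so its Macaulay duration equals its maturity: 2 years.
(Equivalently: 4 semi-annual periods ÷ 2 = 2 years.)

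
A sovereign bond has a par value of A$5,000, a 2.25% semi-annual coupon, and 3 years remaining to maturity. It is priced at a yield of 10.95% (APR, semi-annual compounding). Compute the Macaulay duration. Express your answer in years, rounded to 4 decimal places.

2.9046 years

Periodic yield y = 0.05475. Discount each cash flow and weight by its period:
  t   CF        PV=CF/(1+0.05475)^t    t·PV
  1        56.25        53.3302        53.3302
  2        56.25        50.5619       101.1238
  3        56.25        47.9373       143.8120
  4        56.25        45.4490       181.7960
  5        56.25        43.0898       215.4492
  6     5,056.25     3,672.2423    22,033.4541
  Σ                  3,912.6106    22,728.9653
Price P = Σ PV = 3,912.6106.
Macaulay duration = Σ(t·PV) / P = 22,728.9653 / 3,912.6106 = 5.80916 half-year periods.
In years: 5.80916 / 2 = 2.90458 years.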